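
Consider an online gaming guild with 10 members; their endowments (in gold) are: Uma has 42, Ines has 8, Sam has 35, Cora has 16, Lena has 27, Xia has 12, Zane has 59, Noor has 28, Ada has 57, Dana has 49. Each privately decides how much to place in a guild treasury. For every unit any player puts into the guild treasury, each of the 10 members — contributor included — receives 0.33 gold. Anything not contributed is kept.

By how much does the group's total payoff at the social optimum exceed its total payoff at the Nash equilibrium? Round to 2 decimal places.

765.90 gold

The private return per contributed unit is 0.33 < 1 for everyone, so the Nash equilibrium is zero contribution and the group total is Σ E_j = 42 + 8 + 35 + 16 + 27 + 12 + 59 + 28 + 57 + 49 = 333.
Each contributed unit returns 3.300 to the group, so the social optimum is full contribution by everyone: group total = 3.300 × 333 = 1098.90.
Efficiency loss = (3.300 − 1) × 333 = 765.90.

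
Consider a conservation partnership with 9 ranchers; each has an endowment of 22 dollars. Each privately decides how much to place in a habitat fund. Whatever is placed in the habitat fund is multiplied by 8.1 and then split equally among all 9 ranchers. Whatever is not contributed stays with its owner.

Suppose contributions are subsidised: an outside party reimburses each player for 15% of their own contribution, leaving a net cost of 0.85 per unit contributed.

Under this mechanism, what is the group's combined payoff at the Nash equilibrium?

The effective private return per unit is now (8.1/9) / 0.85 = 1.0588 > 1, so every player's dominant strategy flips to full contribution.
So the Nash equilibrium is full contribution by all 9; the group earns 9 × (22 × 0.15 + 8.1 × 22) = 1633.50.

1633.50 dollars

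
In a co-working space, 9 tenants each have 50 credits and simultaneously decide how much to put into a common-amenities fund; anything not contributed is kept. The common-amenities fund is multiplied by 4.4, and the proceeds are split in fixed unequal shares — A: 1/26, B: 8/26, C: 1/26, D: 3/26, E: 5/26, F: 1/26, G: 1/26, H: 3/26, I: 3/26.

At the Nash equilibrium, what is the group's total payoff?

620.00 credits

A player with share s gets back 4.4·s per unit contributed, so full contribution is dominant for anyone with s > 1/4.4 = 0.2273 and zero contribution is dominant for anyone below.
B alone (share 8/26) is above the threshold, contributing 50; the remaining 8 contribute 0. Total contributed: 50.
The common-amenities fund pays out 4.4 × 50 = 220.00 in total (split across the unequal shares, but the aggregate is all that matters for the group sum).
The 8 free-riders keep 50 each, adding 400. Group total = 400 + 220.00 = 620.00.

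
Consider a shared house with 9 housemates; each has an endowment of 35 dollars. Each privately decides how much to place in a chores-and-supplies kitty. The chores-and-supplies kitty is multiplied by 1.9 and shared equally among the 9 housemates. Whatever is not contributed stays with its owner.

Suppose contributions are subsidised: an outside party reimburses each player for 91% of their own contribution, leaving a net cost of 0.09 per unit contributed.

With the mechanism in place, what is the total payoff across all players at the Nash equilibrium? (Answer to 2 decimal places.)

885.15 dollars

Under the mechanism each unit contributed yields (1.9/9) / 0.09 = 2.3457 back to its contributor per unit of net cost, which exceeds 1, making full contribution the dominant choice for everyone.
At the Nash equilibrium everyone contributes 35. Group total payoff = 9 × (35 × 0.91 + 1.9 × 35) = 885.15.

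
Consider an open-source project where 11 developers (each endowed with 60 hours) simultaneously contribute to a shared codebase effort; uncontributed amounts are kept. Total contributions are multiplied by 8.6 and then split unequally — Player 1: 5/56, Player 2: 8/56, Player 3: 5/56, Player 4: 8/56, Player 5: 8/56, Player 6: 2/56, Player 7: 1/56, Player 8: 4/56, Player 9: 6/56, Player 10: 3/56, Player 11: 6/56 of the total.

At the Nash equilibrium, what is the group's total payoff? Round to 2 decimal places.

For player j, contributing a unit is worthwhile iff 8.6 × (j's share) ≥ 1, i.e. iff j's share is at least 0.1163.
Player 2, Player 4 and Player 5 are above the threshold, contributing 60 each; the remaining 8 contribute 0. Total contributed: 180.
The shared codebase effort pays out 8.6 × 180 = 1548.00 in total (split across the unequal shares, but the aggregate is all that matters for the group sum).
The 8 free-riders keep 60 each, adding 480. Group total = 480 + 1548.00 = 2028.00.

2028.00 hours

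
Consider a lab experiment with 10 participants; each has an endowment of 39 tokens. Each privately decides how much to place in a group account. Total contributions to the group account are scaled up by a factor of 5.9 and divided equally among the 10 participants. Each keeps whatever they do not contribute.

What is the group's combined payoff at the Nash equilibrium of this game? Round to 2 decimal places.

390.00 tokens

Each contributed unit returns 5.9/10 = 0.5900 to its contributor — below 1 — so contributing 0 is dominant for every player. At the Nash equilibrium everyone keeps their 39, and the group total is 10 × 39 = 390.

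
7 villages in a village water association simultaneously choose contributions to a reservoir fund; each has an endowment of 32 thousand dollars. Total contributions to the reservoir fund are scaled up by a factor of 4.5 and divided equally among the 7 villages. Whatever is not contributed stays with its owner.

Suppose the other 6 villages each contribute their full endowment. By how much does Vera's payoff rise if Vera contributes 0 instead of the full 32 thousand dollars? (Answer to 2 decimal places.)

Switching from a contribution of 32 to 0 lets Vera keep an extra 32 thousand dollars, but lowers the reservoir fund by 32, which costs Vera their own share of that drop: 4.5/7 × 32 = 20.57.
Net gain = 32 − 20.57 = 11.43. The private return per contributed unit (0.6429) is below 1, so free-riding is indeed the best response regardless of what the others do.

11.43 thousand dollars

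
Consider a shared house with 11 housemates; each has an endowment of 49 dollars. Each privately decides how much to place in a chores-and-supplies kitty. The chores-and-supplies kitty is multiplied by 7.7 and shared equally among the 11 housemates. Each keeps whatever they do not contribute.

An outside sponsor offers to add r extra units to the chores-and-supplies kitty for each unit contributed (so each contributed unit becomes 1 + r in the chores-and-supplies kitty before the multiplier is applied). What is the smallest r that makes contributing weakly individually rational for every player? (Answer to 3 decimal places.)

0.429

With matching at rate r, one contributed unit becomes (1 + r) in the chores-and-supplies kitty and returns 7.7 × (1 + r) / 11 to the contributor.
Setting this equal to 1: 1 + r = 11/7.7 = 1.4286.
So the minimum matching rate is r = 1.4286 − 1 = 0.429.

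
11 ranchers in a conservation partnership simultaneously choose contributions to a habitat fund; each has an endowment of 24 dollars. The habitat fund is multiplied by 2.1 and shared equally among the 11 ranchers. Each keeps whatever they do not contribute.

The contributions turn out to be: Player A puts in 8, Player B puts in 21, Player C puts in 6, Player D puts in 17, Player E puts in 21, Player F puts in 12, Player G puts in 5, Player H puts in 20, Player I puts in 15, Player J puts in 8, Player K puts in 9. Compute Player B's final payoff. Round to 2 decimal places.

30.11 dollars

Total contributed: 8 + 21 + 6 + 17 + 21 + 12 + 5 + 20 + 15 + 8 + 9 = 142.
Each receives 2.1 × 142 / 11 = 27.11 from the habitat fund.
Player B keeps 24 − 21 = 3, so Player B's payoff is 3 + 27.11 = 30.11.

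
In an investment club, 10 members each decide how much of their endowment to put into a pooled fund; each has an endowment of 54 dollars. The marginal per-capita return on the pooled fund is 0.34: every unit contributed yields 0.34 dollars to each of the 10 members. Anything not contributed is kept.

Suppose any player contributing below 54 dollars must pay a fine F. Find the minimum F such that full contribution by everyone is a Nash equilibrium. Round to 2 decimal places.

35.64 dollars

Given the others contribute fully, the best deviation is to contribute 0 (any partial contribution still incurs the fine and gives up units whose private return 0.34 is below 1).
Deviating from 54 to 0 saves 54 dollars but forfeits the deviator's share of the drop in the pooled fund: 0.34 × 54 = 18.36.
So the deviation gain is 54 − 18.36 = 35.64, and the fine must be at least 35.64 dollars to wipe it out.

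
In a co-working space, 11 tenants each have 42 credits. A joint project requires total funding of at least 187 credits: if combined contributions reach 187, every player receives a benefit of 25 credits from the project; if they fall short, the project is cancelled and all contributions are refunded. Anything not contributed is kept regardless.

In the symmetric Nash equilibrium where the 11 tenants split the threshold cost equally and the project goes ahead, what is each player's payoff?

Equal share of the threshold: 187/11 = 17.
At this profile no one gains by cutting their contribution: any cut drops the total below 187, the project is cancelled, contributions are refunded, and the deviator ends with 42, which is less than 42 − 17 + 25 = 50. Contributing more than 17 just wastes the excess. So contributing exactly 17 is a best response.
Each player's payoff: 42 − 17 + 25 = 50.

50 credits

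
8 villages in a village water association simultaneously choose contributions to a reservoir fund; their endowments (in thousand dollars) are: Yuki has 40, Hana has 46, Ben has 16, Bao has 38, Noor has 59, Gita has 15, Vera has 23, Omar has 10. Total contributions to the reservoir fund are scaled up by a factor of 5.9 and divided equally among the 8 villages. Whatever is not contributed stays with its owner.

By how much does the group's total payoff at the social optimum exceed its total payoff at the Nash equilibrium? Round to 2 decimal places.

The private return per contributed unit is 5.9/8 = 0.7375 < 1 for every player regardless of endowment, so the Nash equilibrium is zero contribution and the group total is Σ E_j = 40 + 46 + 16 + 38 + 59 + 15 + 23 + 10 = 247.
Each contributed unit returns 5.900 to the group, so the social optimum is full contribution by everyone: group total = 5.900 × 247 = 1457.30.
Efficiency loss = (5.900 − 1) × 247 = 1210.30.

1210.30 thousand dollars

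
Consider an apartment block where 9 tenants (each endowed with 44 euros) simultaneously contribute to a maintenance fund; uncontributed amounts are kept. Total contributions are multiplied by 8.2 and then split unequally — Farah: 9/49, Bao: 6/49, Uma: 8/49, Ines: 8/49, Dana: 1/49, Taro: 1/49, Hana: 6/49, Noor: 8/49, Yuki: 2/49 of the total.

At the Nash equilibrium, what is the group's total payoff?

2296.80 euros

Each unit j contributes comes back to j as 8.2 × (j's share), so j prefers to contribute only if that share exceeds 1/8.2 = 0.1220; otherwise keeping the unit dominates.
The shares above 0.1220 belong to Farah, Bao, Uma, Ines, Hana and Noor, contributing 44 each; the remaining 3 contribute 0. Total contributed: 264.
The maintenance fund pays out 8.2 × 264 = 2164.80 in total (split across the unequal shares, but the aggregate is all that matters for the group sum).
The 3 free-riders keep 44 each, adding 132. Group total = 132 + 2164.80 = 2296.80.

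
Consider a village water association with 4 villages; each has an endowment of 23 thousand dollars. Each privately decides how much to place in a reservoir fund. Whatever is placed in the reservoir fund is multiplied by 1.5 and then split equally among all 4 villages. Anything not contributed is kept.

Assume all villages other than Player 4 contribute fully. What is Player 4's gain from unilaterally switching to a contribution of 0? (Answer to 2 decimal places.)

14.38 thousand dollars

Switching from a contribution of 23 to 0 lets Player 4 keep an extra 23 thousand dollars, but lowers the reservoir fund by 23, which costs Player 4 their own share of that drop: 1.5/4 × 23 = 8.62.
Net gain = 23 − 8.62 = 14.38. The private return per contributed unit (0.3750) is below 1, so free-riding is indeed the best response regardless of what the others do.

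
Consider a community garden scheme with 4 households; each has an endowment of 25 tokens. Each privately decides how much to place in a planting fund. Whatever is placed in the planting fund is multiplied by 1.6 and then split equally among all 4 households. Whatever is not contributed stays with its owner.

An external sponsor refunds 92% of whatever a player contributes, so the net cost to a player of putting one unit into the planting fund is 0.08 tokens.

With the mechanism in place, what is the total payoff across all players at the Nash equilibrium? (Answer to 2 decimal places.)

Under the mechanism each unit contributed yields (1.6/4) / 0.08 = 5.0000 back to its contributor per unit of net cost, which exceeds 1, making full contribution the dominant choice for everyone.
At the Nash equilibrium everyone contributes 25. Group total payoff = 4 × (25 × 0.92 + 1.6 × 25) = 252.00.

252.00 tokens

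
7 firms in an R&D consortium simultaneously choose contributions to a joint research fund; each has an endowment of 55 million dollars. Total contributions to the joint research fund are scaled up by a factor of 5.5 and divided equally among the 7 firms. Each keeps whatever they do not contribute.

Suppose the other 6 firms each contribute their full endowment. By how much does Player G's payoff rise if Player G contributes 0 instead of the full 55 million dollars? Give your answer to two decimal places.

Switching from a contribution of 55 to 0 lets Player G keep an extra 55 million dollars, but lowers the joint research fund by 55, which costs Player G their own share of that drop: 5.5/7 × 55 = 43.21.
Net gain = 55 − 43.21 = 11.79. The private return per contributed unit (0.7857) is below 1, so free-riding is indeed the best response regardless of what the others do.

11.79 million dollars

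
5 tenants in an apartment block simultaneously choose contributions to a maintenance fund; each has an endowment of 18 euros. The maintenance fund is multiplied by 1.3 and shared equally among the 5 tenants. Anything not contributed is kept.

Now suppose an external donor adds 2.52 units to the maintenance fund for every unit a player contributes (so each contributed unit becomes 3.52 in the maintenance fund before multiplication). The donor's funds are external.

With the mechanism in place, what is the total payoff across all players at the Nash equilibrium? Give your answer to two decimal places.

90.00 euros

With the mechanism, a contributed unit returns 1.3 × 3.52 / 5 = 0.9152 per unit of net cost — still below 1 — so contributing 0 remains dominant for every player.
Everyone keeps their endowment and the group total is 5 × 18 = 90.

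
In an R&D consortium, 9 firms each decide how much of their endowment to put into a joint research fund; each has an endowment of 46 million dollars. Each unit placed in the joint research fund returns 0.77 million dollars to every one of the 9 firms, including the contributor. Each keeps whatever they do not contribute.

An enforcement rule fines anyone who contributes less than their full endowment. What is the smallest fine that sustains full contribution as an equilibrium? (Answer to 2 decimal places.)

10.58 million dollars

Given the others contribute fully, the best deviation is to contribute 0 (any partial contribution still incurs the fine and gives up units whose private return 0.77 is below 1).
Deviating from 46 to 0 saves 46 million dollars but forfeits the deviator's share of the drop in the joint research fund: 0.77 × 46 = 35.42.
So the deviation gain is 46 − 35.42 = 10.58, and the fine must be at least 10.58 million dollars to wipe it out.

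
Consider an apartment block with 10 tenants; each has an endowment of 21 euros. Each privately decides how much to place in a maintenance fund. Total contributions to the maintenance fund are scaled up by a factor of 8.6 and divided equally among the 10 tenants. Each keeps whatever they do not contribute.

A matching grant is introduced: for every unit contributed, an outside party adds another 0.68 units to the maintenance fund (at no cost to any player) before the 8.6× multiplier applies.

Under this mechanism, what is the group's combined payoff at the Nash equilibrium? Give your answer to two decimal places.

3034.08 euros

With the mechanism, a contributed unit returns 8.6 × 1.68 / 10 = 1.4448 per unit of net cost to the contributor — now above 1 — so contributing fully is weakly dominant for every player.
So the Nash equilibrium is full contribution by all 10; the group earns 8.6 × 1.68 × 210 = 3034.08.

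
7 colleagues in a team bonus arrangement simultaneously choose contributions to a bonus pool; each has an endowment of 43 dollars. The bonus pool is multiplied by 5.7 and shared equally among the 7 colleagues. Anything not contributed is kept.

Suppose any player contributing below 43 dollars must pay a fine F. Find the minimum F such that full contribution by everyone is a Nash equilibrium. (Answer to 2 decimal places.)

7.99 dollars

Given the others contribute fully, the best deviation is to contribute 0 (any partial contribution still incurs the fine and gives up units whose private return 0.8143 is below 1).
Deviating from 43 to 0 saves 43 dollars but forfeits the deviator's share of the drop in the bonus pool: 5.7/7 × 43 = 35.01.
So the deviation gain is 43 − 35.01 = 7.99, and the fine must be at least 7.99 dollars to wipe it out.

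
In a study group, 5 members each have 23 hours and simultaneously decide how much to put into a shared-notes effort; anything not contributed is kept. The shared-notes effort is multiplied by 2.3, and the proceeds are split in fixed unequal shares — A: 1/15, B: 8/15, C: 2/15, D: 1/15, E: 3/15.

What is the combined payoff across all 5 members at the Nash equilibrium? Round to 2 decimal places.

Each unit j contributes comes back to j as 2.3 × (j's share), so j prefers to contribute only if that share exceeds 1/2.3 = 0.4348; otherwise keeping the unit dominates.
B alone (share 8/15) is above the threshold, contributing 23; the remaining 4 contribute 0. Total contributed: 23.
The shared-notes effort pays out 2.3 × 23 = 52.90 in total (split across the unequal shares, but the aggregate is all that matters for the group sum).
The 4 free-riders keep 23 each, adding 92. Group total = 92 + 52.90 = 144.90.

144.90 hours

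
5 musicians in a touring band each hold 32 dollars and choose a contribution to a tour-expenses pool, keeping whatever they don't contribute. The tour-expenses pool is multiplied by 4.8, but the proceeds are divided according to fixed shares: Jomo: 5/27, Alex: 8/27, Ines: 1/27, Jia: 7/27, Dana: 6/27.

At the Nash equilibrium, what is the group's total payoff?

524.80 dollars

Player j's private return per contributed unit is 4.8 × (j's share). Contributing is weakly dominant for j when that share is at least 1/4.8 = 0.2083, and contributing 0 is dominant otherwise.
Alex, Jia and Dana are above the threshold, contributing 32 each; the remaining 2 contribute 0. Total contributed: 96.
The tour-expenses pool pays out 4.8 × 96 = 460.80 in total (split across the unequal shares, but the aggregate is all that matters for the group sum).
The 2 free-riders keep 32 each, adding 64. Group total = 64 + 460.80 = 524.80.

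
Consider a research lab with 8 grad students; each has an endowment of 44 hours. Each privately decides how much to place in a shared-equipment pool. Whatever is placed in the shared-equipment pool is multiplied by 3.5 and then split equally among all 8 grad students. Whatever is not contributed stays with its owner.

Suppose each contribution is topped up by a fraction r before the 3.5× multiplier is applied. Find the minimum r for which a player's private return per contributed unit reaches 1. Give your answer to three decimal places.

With matching at rate r, one contributed unit becomes (1 + r) in the shared-equipment pool and returns 3.5 × (1 + r) / 8 to the contributor.
Setting this equal to 1: 1 + r = 8/3.5 = 2.2857.
So the minimum matching rate is r = 2.2857 − 1 = 1.286.

1.286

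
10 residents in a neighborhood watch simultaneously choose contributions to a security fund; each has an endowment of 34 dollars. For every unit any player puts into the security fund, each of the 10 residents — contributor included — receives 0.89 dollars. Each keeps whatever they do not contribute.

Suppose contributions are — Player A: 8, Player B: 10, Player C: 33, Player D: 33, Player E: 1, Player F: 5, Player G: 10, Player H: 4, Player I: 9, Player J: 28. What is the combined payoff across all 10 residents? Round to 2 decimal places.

Total contributed: 8 + 10 + 33 + 33 + 1 + 5 + 10 + 4 + 9 + 28 = 141; total kept: 10 × 34 − 141 = 199.
The security fund pays out 0.89 × 10 × 141 = 1254.90 in aggregate.
Group total = 199 + 1254.90 = 1453.90.

1453.90 dollars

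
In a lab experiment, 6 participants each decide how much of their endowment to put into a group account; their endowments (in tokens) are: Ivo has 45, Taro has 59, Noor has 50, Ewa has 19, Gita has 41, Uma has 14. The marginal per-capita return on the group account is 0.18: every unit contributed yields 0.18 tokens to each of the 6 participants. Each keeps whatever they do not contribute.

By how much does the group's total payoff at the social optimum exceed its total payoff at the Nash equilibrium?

The private return per contributed unit is 0.18 < 1 for everyone, so the Nash equilibrium is zero contribution and the group total is Σ E_j = 45 + 59 + 50 + 19 + 41 + 14 = 228.
Each contributed unit returns 1.080 to the group, so the social optimum is full contribution by everyone: group total = 1.080 × 228 = 246.24.
Efficiency loss = (1.080 − 1) × 228 = 18.24.

18.24 tokens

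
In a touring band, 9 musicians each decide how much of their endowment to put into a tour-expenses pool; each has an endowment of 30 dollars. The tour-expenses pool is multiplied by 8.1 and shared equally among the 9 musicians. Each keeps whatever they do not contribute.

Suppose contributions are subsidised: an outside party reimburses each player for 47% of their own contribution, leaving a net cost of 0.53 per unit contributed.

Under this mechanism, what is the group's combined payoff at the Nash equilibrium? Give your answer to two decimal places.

2313.90 dollars

Under the mechanism each unit contributed yields (8.1/9) / 0.53 = 1.6981 back to its contributor per unit of net cost, which exceeds 1, making full contribution the dominant choice for everyone.
So the Nash equilibrium is full contribution by all 9; the group earns 9 × (30 × 0.47 + 8.1 × 30) = 2313.90.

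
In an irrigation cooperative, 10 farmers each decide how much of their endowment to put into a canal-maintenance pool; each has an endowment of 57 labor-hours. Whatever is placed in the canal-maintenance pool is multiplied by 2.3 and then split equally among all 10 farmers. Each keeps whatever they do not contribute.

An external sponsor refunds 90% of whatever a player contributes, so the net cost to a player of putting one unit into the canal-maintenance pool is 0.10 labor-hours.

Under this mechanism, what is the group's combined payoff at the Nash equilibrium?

1824.00 labor-hours

With the mechanism, a contributed unit returns (2.3/10) / 0.10 = 2.3000 per unit of net cost to the contributor — now above 1 — so contributing fully is weakly dominant for every player.
At the Nash equilibrium everyone contributes 57. Group total payoff = 10 × (57 × 0.90 + 2.3 × 57) = 1824.00.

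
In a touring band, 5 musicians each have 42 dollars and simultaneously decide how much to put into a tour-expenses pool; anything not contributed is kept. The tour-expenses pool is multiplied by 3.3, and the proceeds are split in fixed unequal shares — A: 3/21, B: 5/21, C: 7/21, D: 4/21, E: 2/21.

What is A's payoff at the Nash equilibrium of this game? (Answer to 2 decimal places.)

Each unit j contributes comes back to j as 3.3 × (j's share), so j prefers to contribute only if that share exceeds 1/3.3 = 0.3030; otherwise keeping the unit dominates.
The only share above 0.3030 is C's 7/21, contributing 42; the remaining 4 contribute 0. Total contributed: 42.
A keeps 42 and receives 3.3 × 42 × 3/21 = 19.80 from the tour-expenses pool, for a payoff of 61.80.

61.80 dollars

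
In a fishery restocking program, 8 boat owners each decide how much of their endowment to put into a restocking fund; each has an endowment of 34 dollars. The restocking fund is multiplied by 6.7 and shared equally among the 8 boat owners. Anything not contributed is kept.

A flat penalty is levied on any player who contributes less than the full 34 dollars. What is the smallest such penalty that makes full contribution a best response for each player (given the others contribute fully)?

Given the others contribute fully, the best deviation is to contribute 0 (any partial contribution still incurs the fine and gives up units whose private return 0.8375 is below 1).
Deviating from 34 to 0 saves 34 dollars but forfeits the deviator's share of the drop in the restocking fund: 6.7/8 × 34 = 28.47.
So the deviation gain is 34 − 28.47 = 5.53, and the fine must be at least 5.53 dollars to wipe it out.

5.53 dollars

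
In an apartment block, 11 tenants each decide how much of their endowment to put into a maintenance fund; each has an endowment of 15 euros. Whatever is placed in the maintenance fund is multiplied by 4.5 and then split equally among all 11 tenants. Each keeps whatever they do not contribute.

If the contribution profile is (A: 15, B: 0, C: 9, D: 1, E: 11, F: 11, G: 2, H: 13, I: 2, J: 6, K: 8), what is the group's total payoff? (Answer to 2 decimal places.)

438.00 euros

Total contributed: 15 + 0 + 9 + 1 + 11 + 11 + 2 + 13 + 2 + 6 + 8 = 78; total kept: 11 × 15 − 78 = 87.
The maintenance fund pays out 4.5 × 78 = 351.00 in aggregate.
Group total = 87 + 351.00 = 438.00.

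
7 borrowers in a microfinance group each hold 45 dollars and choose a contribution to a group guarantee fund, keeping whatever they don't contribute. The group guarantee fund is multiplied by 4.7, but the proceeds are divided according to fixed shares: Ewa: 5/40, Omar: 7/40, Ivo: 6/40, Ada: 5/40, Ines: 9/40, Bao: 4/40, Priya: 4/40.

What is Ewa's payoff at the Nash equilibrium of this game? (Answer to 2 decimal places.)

A player with share s gets back 4.7·s per unit contributed, so full contribution is dominant for anyone with s > 1/4.7 = 0.2128 and zero contribution is dominant for anyone below.
The only share above 0.2128 is Ines's 9/40, contributing 45; the remaining 6 contribute 0. Total contributed: 45.
Ewa keeps 45 and receives 4.7 × 45 × 5/40 = 26.44 from the group guarantee fund, for a payoff of 71.44.

71.44 dollars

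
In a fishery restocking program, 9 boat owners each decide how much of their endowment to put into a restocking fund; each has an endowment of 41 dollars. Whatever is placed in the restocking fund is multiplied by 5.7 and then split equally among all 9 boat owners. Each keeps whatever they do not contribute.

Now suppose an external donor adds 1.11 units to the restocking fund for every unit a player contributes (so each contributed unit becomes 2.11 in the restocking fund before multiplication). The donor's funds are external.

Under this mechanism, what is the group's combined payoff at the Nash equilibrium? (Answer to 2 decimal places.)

Under the mechanism each unit contributed yields 5.7 × 2.11 / 9 = 1.3363 back to its contributor per unit of net cost, which exceeds 1, making full contribution the dominant choice for everyone.
So the Nash equilibrium is full contribution by all 9; the group earns 5.7 × 2.11 × 369 = 4437.96.

4437.96 dollars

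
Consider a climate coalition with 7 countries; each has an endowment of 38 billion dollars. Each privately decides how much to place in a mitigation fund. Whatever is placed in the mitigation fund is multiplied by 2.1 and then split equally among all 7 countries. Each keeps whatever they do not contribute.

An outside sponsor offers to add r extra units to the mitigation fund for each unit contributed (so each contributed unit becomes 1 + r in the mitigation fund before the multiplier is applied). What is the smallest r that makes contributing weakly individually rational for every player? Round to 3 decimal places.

2.333

With matching at rate r, one contributed unit becomes (1 + r) in the mitigation fund and returns 2.1 × (1 + r) / 7 to the contributor.
Setting this equal to 1: 1 + r = 7/2.1 = 3.3333.
So the minimum matching rate is r = 3.3333 − 1 = 2.333.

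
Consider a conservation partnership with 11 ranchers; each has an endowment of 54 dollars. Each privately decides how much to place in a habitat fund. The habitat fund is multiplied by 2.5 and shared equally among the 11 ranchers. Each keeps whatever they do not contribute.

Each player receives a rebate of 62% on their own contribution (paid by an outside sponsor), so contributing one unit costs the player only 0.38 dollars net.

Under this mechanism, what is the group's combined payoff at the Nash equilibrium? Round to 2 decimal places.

The effective private return is (2.5/11) / 0.38 = 0.5981, which is still under 1, so the mechanism doesn't change anyone's dominant strategy: zero contribution.
At the Nash equilibrium no one contributes; group total payoff = 11 × 54 = 594.

594.00 dollars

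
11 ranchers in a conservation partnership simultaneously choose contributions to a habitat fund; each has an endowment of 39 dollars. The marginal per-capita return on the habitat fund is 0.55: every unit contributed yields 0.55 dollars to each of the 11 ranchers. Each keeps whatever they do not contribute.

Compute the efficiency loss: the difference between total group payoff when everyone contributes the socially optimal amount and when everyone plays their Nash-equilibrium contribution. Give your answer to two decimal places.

The private return per contributed unit is 0.55 < 1, so contributing 0 is dominant for every player. At the Nash equilibrium everyone keeps their 39, and the group total is 11 × 39 = 429.
Each contributed unit returns 6.050 to the group as a whole (0.55 to each of 11 players), which exceeds 1, so the social optimum is full contribution: group total = 6.050 × 429 = 2595.45.
Efficiency loss = 2595.45 − 429 = 2166.45.

2166.45 dollars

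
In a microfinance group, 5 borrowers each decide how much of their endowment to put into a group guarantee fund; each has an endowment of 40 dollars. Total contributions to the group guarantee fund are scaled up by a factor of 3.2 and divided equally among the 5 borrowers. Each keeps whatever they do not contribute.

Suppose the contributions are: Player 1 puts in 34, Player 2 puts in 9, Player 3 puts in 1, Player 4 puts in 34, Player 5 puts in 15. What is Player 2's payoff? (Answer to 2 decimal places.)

90.52 dollars

Total contributed: 34 + 9 + 1 + 34 + 15 = 93.
Each receives 3.2 × 93 / 5 = 59.52 from the group guarantee fund.
Player 2 keeps 40 − 9 = 31, so Player 2's payoff is 31 + 59.52 = 90.52.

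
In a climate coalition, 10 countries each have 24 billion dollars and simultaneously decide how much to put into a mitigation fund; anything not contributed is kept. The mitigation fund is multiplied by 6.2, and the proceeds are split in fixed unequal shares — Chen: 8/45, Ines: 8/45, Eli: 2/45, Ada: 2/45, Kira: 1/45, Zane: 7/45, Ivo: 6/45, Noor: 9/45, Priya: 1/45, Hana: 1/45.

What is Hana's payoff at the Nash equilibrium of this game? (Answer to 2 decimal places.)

Player j's private return per contributed unit is 6.2 × (j's share). Contributing is weakly dominant for j when that share is at least 1/6.2 = 0.1613, and contributing 0 is dominant otherwise.
Chen, Ines and Noor are above the threshold, contributing 24 each; the remaining 7 contribute 0. Total contributed: 72.
Hana keeps 24 and receives 6.2 × 72 × 1/45 = 9.92 from the mitigation fund, for a payoff of 33.92.

33.92 billion dollars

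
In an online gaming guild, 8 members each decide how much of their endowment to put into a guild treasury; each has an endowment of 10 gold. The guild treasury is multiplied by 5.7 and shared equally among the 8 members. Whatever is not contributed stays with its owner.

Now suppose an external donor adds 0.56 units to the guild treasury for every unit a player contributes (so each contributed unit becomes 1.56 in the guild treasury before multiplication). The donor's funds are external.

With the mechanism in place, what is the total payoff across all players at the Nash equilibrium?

With the mechanism, a contributed unit returns 5.7 × 1.56 / 8 = 1.1115 per unit of net cost to the contributor — now above 1 — so contributing fully is weakly dominant for every player.
So the Nash equilibrium is full contribution by all 8; the group earns 5.7 × 1.56 × 80 = 711.36.

711.36 gold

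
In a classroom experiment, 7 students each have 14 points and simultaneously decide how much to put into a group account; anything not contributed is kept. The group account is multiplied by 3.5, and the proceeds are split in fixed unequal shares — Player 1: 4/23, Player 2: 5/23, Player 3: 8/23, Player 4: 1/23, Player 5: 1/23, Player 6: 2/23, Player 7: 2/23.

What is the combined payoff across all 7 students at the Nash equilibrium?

A player with share s gets back 3.5·s per unit contributed, so full contribution is dominant for anyone with s > 1/3.5 = 0.2857 and zero contribution is dominant for anyone below.
The only share above 0.2857 is Player 3's 8/23, contributing 14; the remaining 6 contribute 0. Total contributed: 14.
The group account pays out 3.5 × 14 = 49.00 in total (split across the unequal shares, but the aggregate is all that matters for the group sum).
The 6 free-riders keep 14 each, adding 84. Group total = 84 + 49.00 = 133.00.

133.00 points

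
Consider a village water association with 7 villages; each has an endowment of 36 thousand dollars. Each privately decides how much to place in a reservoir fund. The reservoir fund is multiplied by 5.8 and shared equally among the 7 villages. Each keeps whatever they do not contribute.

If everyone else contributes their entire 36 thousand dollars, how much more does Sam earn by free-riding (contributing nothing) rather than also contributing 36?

6.17 thousand dollars

Switching from a contribution of 36 to 0 lets Sam keep an extra 36 thousand dollars, but lowers the reservoir fund by 36, which costs Sam their own share of that drop: 5.8/7 × 36 = 29.83.
Net gain = 36 − 29.83 = 6.17. The private return per contributed unit (0.8286) is below 1, so free-riding is indeed the best response regardless of what the others do.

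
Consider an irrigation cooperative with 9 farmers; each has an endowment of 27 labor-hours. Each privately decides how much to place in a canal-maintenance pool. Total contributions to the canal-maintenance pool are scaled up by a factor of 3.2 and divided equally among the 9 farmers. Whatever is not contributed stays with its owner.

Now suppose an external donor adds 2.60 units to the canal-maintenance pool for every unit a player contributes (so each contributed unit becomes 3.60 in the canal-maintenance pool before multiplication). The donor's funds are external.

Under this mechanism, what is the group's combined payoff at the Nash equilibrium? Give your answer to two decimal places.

Under the mechanism each unit contributed yields 3.2 × 3.60 / 9 = 1.2800 back to its contributor per unit of net cost, which exceeds 1, making full contribution the dominant choice for everyone.
So the Nash equilibrium is full contribution by all 9; the group earns 3.2 × 3.60 × 243 = 2799.36.

2799.36 labor-hours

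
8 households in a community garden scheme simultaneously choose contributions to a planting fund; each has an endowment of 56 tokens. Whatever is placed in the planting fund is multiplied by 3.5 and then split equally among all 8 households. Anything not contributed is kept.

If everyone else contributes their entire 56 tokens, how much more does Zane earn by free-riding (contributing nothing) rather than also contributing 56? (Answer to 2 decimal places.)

31.50 tokens

Switching from a contribution of 56 to 0 lets Zane keep an extra 56 tokens, but lowers the planting fund by 56, which costs Zane their own share of that drop: 3.5/8 × 56 = 24.50.
Net gain = 56 − 24.50 = 31.50. The private return per contributed unit (0.4375) is below 1, so free-riding is indeed the best response regardless of what the others do.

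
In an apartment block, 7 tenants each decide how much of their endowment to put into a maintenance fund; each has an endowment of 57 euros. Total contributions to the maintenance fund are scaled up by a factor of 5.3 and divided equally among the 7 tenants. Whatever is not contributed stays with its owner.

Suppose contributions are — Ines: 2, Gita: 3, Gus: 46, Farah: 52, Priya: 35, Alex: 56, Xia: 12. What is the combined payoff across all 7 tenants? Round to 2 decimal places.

Total contributed: 2 + 3 + 46 + 52 + 35 + 56 + 12 = 206; total kept: 7 × 57 − 206 = 193.
The maintenance fund pays out 5.3 × 206 = 1091.80 in aggregate.
Group total = 193 + 1091.80 = 1284.80.

1284.80 euros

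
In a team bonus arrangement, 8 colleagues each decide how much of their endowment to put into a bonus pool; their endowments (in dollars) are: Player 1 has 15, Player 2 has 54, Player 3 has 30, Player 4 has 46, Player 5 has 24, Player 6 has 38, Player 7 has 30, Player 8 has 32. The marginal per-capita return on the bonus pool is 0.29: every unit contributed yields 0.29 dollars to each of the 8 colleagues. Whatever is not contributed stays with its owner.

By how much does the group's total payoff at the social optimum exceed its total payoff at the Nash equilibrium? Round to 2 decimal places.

The private return per contributed unit is 0.29 < 1 for everyone, so the Nash equilibrium is zero contribution and the group total is Σ E_j = 15 + 54 + 30 + 46 + 24 + 38 + 30 + 32 = 269.
Each contributed unit returns 2.320 to the group, so the social optimum is full contribution by everyone: group total = 2.320 × 269 = 624.08.
Efficiency loss = (2.320 − 1) × 269 = 355.08.

355.08 dollars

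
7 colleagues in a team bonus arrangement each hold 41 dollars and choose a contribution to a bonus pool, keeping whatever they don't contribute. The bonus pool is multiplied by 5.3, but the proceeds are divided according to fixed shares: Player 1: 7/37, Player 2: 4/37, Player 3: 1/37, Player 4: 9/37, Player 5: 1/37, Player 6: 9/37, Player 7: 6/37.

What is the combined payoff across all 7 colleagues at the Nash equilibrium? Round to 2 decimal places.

815.90 dollars

Each unit j contributes comes back to j as 5.3 × (j's share), so j prefers to contribute only if that share exceeds 1/5.3 = 0.1887; otherwise keeping the unit dominates.
Player 1, Player 4 and Player 6 are above the threshold, contributing 41 each; the remaining 4 contribute 0. Total contributed: 123.
The bonus pool pays out 5.3 × 123 = 651.90 in total (split across the unequal shares, but the aggregate is all that matters for the group sum).
The 4 free-riders keep 41 each, adding 164. Group total = 164 + 651.90 = 815.90.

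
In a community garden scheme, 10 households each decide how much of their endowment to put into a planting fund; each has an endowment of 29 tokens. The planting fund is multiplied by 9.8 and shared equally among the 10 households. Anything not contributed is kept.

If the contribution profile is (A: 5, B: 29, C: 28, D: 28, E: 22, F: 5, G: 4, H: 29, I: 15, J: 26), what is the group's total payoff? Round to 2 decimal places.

1970.80 tokens

Total contributed: 5 + 29 + 28 + 28 + 22 + 5 + 4 + 29 + 15 + 26 = 191; total kept: 10 × 29 − 191 = 99.
The planting fund pays out 9.8 × 191 = 1871.80 in aggregate.
Group total = 99 + 1871.80 = 1970.80.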